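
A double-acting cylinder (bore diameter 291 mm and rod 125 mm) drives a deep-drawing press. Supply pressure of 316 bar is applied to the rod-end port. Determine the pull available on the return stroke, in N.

F ≈ 1.71e6 N

Rod-side annular area A_ann = π/4 × (291² − 125²) = 54240 mm^2
On retraction the pressure acts on the annular area (bore minus rod).
F = P × A_ann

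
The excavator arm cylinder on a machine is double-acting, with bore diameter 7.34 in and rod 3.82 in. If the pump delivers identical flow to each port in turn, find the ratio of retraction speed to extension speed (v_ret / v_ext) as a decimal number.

Cap-side area A_cap = π/4 × (7.34 in)² = 42.31 in^2
Rod-side annular area A_ann = π/4 × (7.34² − 3.82²) = 30.85 in^2
For equal Q, v ∝ 1/A, so v_ret/v_ext = A_cap/A_ann.

v_ret/v_ext ≈ 1.37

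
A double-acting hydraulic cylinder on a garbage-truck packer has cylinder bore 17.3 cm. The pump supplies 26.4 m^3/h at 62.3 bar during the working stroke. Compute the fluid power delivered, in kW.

W ≈ 45.7 kW

Hydraulic power = P × Q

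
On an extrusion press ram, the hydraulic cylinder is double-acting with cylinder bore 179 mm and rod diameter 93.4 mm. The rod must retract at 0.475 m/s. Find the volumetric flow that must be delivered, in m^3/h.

Rod-side annular area A_ann = π/4 × (179² − 93.4²) = 18310 mm^2
Q = A × v

Q ≈ 31.3 m^3/h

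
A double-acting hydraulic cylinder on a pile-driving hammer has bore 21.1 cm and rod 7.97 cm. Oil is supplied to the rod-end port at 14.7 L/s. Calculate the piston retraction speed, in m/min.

v ≈ 29.4 m/min

Rod-side annular area A_ann = π/4 × (21.1² − 7.97²) = 299.8 cm^2
Flow into the rod-end port fills the annular volume.
v = Q / A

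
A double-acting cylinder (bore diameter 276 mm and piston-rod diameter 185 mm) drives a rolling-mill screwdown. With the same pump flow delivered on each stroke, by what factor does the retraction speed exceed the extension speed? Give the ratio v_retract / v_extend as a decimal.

v_ret/v_ext ≈ 1.82

Cap-side area A_cap = π/4 × (276 mm)² = 59830 mm^2
Rod-side annular area A_ann = π/4 × (276² − 185²) = 32950 mm^2
For equal Q, v ∝ 1/A, so v_ret/v_ext = A_cap/A_ann.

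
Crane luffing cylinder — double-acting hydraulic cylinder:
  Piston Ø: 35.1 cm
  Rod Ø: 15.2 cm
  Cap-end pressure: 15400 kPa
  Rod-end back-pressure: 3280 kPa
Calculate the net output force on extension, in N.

F ≈ 1.23e6 N

Cap-side area A_cap = π/4 × (35.1 cm)² = 967.6 cm^2
Rod-side annular area A_ann = π/4 × (35.1² − 15.2²) = 786.2 cm^2
Net thrust = P_cap·A_cap − P_rod·A_ann = 1.490e6 N − 2.579e5 N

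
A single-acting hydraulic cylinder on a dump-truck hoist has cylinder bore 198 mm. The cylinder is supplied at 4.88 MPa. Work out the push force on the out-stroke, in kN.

F ≈ 150 kN

Cap-side area A_cap = π/4 × (198 mm)² = 30790 mm^2
F = P × A_cap = 4.88 MPa × A_cap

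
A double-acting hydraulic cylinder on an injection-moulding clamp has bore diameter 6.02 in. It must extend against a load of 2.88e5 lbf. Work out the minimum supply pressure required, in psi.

P ≈ 10100 psi

Cap-side area A_cap = π/4 × (6.02 in)² = 28.46 in^2
P = F / A = 2.88e5 lbf / A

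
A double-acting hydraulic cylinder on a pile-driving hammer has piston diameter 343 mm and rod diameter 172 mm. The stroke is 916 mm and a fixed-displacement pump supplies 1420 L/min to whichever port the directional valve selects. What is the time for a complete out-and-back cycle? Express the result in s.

t ≈ 6.25 s

Cap-side area A_cap = π/4 × (343 mm)² = 92400 mm^2
Rod-side annular area A_ann = π/4 × (343² − 172²) = 69170 mm^2
t_ext = A_cap·L/Q = 3.576 s
t_ret = A_ann·L/Q = 2.677 s
t_cycle = t_ext + t_ret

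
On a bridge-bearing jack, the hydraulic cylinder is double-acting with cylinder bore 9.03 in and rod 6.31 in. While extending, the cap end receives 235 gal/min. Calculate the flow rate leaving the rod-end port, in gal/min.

Q_out ≈ 120 gal/min

Cap-side area A_cap = π/4 × (9.03 in)² = 64.04 in^2
Rod-side annular area A_ann = π/4 × (9.03² − 6.31²) = 32.77 in^2
Piston speed v = Q_in/A_cap; rod-end outflow Q_out = v × A_ann = Q_in × A_ann/A_cap.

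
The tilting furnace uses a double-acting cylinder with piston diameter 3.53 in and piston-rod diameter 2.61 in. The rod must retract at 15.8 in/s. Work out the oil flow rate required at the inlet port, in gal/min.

Q ≈ 18.2 gal/min

Rod-side annular area A_ann = π/4 × (3.53² − 2.61²) = 4.437 in^2
Q = A × v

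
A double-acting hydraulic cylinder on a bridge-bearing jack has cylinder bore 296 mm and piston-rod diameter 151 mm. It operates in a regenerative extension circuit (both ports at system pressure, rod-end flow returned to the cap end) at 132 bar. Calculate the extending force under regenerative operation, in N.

F ≈ 2.36e5 N

With equal pressure on both faces, forces on the annular region cancel; the net push is pressure × rod cross-section.
Rod cross-section A_rod = π/4 × (151 mm)² = 17910 mm^2
F = P × A_rod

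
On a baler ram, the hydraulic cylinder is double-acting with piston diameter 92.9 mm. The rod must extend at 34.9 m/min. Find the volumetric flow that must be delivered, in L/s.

Cap-side area A_cap = π/4 × (92.9 mm)² = 6778 mm^2
Q = A × v

Q ≈ 3.94 L/s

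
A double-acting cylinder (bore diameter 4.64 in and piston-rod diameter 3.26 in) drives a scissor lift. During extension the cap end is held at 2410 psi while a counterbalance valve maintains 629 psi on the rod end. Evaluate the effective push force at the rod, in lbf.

Cap-side area A_cap = π/4 × (4.64 in)² = 16.91 in^2
Rod-side annular area A_ann = π/4 × (4.64² − 3.26²) = 8.562 in^2
Net thrust = P_cap·A_cap − P_rod·A_ann = 40750 lbf − 5386 lbf

F ≈ 35400 lbf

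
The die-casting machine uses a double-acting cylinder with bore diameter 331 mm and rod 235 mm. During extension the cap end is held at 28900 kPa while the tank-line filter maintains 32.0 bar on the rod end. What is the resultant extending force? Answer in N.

F ≈ 2.35e6 N

Cap-side area A_cap = π/4 × (331 mm)² = 86050 mm^2
Rod-side annular area A_ann = π/4 × (331² − 235²) = 42680 mm^2
Net thrust = P_cap·A_cap − P_rod·A_ann = 2.487e6 N − 1.366e5 N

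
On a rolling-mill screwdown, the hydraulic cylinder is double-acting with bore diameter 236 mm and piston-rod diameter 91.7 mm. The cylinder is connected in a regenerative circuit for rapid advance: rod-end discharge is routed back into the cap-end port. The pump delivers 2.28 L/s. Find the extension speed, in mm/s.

v ≈ 345 mm/s

In regeneration the rod-end outflow joins the pump flow into the cap end, so the net volume the pump must supply per unit advance equals the rod cross-section area.
Rod cross-section A_rod = π/4 × (91.7 mm)² = 6604 mm^2
v = Q_pump / A_rod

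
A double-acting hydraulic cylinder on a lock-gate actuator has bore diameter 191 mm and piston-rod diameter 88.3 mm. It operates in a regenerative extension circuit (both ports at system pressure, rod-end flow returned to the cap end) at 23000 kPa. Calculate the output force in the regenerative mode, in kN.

With equal pressure on both faces, forces on the annular region cancel; the net push is pressure × rod cross-section.
Rod cross-section A_rod = π/4 × (88.3 mm)² = 6124 mm^2
F = P × A_rod

F ≈ 141 kN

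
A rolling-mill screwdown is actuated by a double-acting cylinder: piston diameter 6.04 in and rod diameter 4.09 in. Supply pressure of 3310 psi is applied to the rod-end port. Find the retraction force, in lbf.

F ≈ 51400 lbf

Rod-side annular area A_ann = π/4 × (6.04² − 4.09²) = 15.51 in^2
On retraction the pressure acts on the annular area (bore minus rod).
F = P × A_ann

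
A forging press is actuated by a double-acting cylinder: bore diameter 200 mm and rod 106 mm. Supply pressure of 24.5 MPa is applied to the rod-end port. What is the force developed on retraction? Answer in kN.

Rod-side annular area A_ann = π/4 × (200² − 106²) = 22590 mm^2
On retraction the pressure acts on the annular area (bore minus rod).
F = P × A_ann

F ≈ 553 kN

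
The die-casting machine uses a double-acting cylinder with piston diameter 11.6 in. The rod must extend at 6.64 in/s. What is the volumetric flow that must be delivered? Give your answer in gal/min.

Cap-side area A_cap = π/4 × (11.6 in)² = 105.7 in^2
Q = A × v

Q ≈ 182 gal/min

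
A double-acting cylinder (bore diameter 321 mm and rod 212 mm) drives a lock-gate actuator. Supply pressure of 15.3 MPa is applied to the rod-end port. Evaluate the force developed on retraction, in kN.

Rod-side annular area A_ann = π/4 × (321² − 212²) = 45630 mm^2
On retraction the pressure acts on the annular area (bore minus rod).
F = P × A_ann

F ≈ 698 kN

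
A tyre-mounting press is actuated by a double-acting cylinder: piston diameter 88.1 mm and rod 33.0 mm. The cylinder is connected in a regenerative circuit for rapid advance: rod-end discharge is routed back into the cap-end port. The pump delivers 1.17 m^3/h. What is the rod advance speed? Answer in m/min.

v ≈ 22.8 m/min

In regeneration the rod-end outflow joins the pump flow into the cap end, so the net volume the pump must supply per unit advance equals the rod cross-section area.
Rod cross-section A_rod = π/4 × (33.0 mm)² = 855.3 mm^2
v = Q_pump / A_rod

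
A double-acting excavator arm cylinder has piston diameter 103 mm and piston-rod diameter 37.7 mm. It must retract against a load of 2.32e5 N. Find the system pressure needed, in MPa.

Rod-side annular area A_ann = π/4 × (103² − 37.7²) = 7216 mm^2
Retraction: pressure acts on the annular area.
P = F / A = 2.32e5 N / A

P ≈ 32.2 MPa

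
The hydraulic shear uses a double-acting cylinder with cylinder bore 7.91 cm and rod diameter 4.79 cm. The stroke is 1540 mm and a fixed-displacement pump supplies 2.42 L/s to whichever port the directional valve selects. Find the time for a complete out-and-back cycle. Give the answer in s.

Cap-side area A_cap = π/4 × (7.91 cm)² = 49.14 cm^2
Rod-side annular area A_ann = π/4 × (7.91² − 4.79²) = 31.12 cm^2
t_ext = A_cap·L/Q = 3.127 s
t_ret = A_ann·L/Q = 1.980 s
t_cycle = t_ext + t_ret

t ≈ 5.11 s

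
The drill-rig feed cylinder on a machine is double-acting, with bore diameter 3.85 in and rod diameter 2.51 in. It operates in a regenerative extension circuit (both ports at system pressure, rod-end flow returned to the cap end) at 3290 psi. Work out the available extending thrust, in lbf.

With equal pressure on both faces, forces on the annular region cancel; the net push is pressure × rod cross-section.
Rod cross-section A_rod = π/4 × (2.51 in)² = 4.948 in^2
F = P × A_rod

F ≈ 16300 lbf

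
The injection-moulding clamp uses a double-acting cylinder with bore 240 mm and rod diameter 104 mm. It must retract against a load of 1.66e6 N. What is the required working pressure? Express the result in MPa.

Rod-side annular area A_ann = π/4 × (240² − 104²) = 36740 mm^2
Retraction: pressure acts on the annular area.
P = F / A = 1.66e6 N / A

P ≈ 45.2 MPa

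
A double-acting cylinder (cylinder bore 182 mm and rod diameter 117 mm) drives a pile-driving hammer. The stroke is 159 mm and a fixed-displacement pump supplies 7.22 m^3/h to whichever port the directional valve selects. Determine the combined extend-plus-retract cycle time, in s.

Cap-side area A_cap = π/4 × (182 mm)² = 26020 mm^2
Rod-side annular area A_ann = π/4 × (182² − 117²) = 15260 mm^2
t_ext = A_cap·L/Q = 2.063 s
t_ret = A_ann·L/Q = 1.210 s
t_cycle = t_ext + t_ret

t ≈ 3.27 s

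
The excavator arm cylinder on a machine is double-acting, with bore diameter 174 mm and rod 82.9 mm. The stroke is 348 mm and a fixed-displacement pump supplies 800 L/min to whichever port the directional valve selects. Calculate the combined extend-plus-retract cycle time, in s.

Cap-side area A_cap = π/4 × (174 mm)² = 23780 mm^2
Rod-side annular area A_ann = π/4 × (174² − 82.9²) = 18380 mm^2
t_ext = A_cap·L/Q = 0.6206 s
t_ret = A_ann·L/Q = 0.4797 s
t_cycle = t_ext + t_ret

t ≈ 1.10 s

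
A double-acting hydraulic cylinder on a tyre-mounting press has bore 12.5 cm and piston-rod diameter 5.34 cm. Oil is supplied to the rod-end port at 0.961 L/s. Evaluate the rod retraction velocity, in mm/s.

Rod-side annular area A_ann = π/4 × (12.5² − 5.34²) = 100.3 cm^2
Flow into the rod-end port fills the annular volume.
v = Q / A

v ≈ 95.8 mm/s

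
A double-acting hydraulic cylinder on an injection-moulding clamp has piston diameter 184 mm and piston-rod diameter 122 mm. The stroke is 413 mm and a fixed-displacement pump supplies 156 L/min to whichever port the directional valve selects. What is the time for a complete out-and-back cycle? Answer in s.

Cap-side area A_cap = π/4 × (184 mm)² = 26590 mm^2
Rod-side annular area A_ann = π/4 × (184² − 122²) = 14900 mm^2
t_ext = A_cap·L/Q = 4.224 s
t_ret = A_ann·L/Q = 2.367 s
t_cycle = t_ext + t_ret

t ≈ 6.59 s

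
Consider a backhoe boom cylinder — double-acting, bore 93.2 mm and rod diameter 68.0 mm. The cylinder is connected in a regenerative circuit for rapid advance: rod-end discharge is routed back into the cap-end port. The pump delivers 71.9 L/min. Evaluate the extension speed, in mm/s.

In regeneration the rod-end outflow joins the pump flow into the cap end, so the net volume the pump must supply per unit advance equals the rod cross-section area.
Rod cross-section A_rod = π/4 × (68.0 mm)² = 3632 mm^2
v = Q_pump / A_rod

v ≈ 330 mm/s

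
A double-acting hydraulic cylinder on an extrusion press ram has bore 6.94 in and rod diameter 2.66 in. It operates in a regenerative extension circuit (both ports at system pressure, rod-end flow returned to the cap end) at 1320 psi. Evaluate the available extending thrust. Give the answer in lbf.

F ≈ 7340 lbf

With equal pressure on both faces, forces on the annular region cancel; the net push is pressure × rod cross-section.
Rod cross-section A_rod = π/4 × (2.66 in)² = 5.557 in^2
F = P × A_rod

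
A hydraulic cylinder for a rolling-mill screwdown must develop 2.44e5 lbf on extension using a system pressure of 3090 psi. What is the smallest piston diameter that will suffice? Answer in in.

D ≈ 10.0 in

Extension force acts on the full piston face: F = P × (π/4)D².
D = √(4F / (πP)) = √(4 × 2.44e5 lbf / (π × 3090 psi))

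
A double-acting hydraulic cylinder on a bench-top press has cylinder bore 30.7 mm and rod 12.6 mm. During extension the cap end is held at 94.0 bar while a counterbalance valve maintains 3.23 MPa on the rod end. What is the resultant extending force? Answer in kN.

F ≈ 4.97 kN

Cap-side area A_cap = π/4 × (30.7 mm)² = 740.2 mm^2
Rod-side annular area A_ann = π/4 × (30.7² − 12.6²) = 615.5 mm^2
Net thrust = P_cap·A_cap − P_rod·A_ann = 6.958 kN − 1.988 kN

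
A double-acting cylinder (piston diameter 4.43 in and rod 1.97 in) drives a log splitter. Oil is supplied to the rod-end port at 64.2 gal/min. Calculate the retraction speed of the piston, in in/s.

Rod-side annular area A_ann = π/4 × (4.43² − 1.97²) = 12.37 in^2
Flow into the rod-end port fills the annular volume.
v = Q / A

v ≈ 20.0 in/s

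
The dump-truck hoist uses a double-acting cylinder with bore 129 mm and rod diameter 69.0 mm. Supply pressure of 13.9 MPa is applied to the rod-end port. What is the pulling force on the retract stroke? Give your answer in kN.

F ≈ 130 kN

Rod-side annular area A_ann = π/4 × (129² − 69.0²) = 9331 mm^2
On retraction the pressure acts on the annular area (bore minus rod).
F = P × A_ann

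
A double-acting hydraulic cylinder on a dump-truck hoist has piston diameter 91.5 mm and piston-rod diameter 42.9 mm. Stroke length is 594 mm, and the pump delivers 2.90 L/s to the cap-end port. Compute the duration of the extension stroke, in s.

t ≈ 1.35 s

Cap-side area A_cap = π/4 × (91.5 mm)² = 6576 mm^2
Swept volume V = A × L; t = V / Q = A·L / Q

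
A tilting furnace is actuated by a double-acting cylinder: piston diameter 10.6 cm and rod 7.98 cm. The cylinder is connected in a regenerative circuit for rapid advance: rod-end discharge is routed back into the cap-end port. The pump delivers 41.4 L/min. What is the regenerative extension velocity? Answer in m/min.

In regeneration the rod-end outflow joins the pump flow into the cap end, so the net volume the pump must supply per unit advance equals the rod cross-section area.
Rod cross-section A_rod = π/4 × (7.98 cm)² = 50.01 cm^2
v = Q_pump / A_rod

v ≈ 8.28 m/min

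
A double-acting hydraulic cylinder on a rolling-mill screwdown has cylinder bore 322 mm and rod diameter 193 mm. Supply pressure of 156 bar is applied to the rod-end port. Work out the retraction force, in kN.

F ≈ 814 kN

Rod-side annular area A_ann = π/4 × (322² − 193²) = 52180 mm^2
On retraction the pressure acts on the annular area (bore minus rod).
F = P × A_ann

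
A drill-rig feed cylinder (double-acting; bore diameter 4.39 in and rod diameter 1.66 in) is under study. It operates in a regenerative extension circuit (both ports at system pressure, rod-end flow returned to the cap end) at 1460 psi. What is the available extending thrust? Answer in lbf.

F ≈ 3160 lbf

With equal pressure on both faces, forces on the annular region cancel; the net push is pressure × rod cross-section.
Rod cross-section A_rod = π/4 × (1.66 in)² = 2.164 in^2
F = P × A_rod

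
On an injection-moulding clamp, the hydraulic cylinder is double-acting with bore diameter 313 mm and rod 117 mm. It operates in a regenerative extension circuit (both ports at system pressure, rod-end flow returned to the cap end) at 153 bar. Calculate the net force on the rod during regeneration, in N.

With equal pressure on both faces, forces on the annular region cancel; the net push is pressure × rod cross-section.
Rod cross-section A_rod = π/4 × (117 mm)² = 10750 mm^2
F = P × A_rod

F ≈ 1.64e5 N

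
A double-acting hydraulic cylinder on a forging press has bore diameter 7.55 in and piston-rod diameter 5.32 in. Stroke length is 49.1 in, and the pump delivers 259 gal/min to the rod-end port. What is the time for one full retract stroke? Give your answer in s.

t ≈ 1.11 s

Rod-side annular area A_ann = π/4 × (7.55² − 5.32²) = 22.54 in^2
Swept volume V = A × L; t = V / Q = A·L / Q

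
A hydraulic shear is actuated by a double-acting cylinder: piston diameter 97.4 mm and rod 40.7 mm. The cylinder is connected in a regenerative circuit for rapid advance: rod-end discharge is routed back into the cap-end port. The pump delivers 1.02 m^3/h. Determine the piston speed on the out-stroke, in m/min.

In regeneration the rod-end outflow joins the pump flow into the cap end, so the net volume the pump must supply per unit advance equals the rod cross-section area.
Rod cross-section A_rod = π/4 × (40.7 mm)² = 1301 mm^2
v = Q_pump / A_rod

v ≈ 13.1 m/min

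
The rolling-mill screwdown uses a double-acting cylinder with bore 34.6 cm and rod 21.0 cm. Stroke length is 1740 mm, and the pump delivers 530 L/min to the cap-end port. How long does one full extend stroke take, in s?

Cap-side area A_cap = π/4 × (34.6 cm)² = 940.2 cm^2
Swept volume V = A × L; t = V / Q = A·L / Q

t ≈ 18.5 s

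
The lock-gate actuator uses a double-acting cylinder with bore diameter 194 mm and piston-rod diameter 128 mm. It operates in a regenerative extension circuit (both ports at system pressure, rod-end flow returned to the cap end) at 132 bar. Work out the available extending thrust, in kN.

With equal pressure on both faces, forces on the annular region cancel; the net push is pressure × rod cross-section.
Rod cross-section A_rod = π/4 × (128 mm)² = 12870 mm^2
F = P × A_rod

F ≈ 170 kN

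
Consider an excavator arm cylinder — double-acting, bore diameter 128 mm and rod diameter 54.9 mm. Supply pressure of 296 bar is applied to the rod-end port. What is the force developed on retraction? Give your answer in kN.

Rod-side annular area A_ann = π/4 × (128² − 54.9²) = 10500 mm^2
On retraction the pressure acts on the annular area (bore minus rod).
F = P × A_ann

F ≈ 311 kN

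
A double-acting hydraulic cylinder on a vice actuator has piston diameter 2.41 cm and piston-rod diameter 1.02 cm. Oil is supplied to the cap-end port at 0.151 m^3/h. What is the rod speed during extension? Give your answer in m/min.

Cap-side area A_cap = π/4 × (2.41 cm)² = 4.562 cm^2
v = Q / A

v ≈ 5.52 m/min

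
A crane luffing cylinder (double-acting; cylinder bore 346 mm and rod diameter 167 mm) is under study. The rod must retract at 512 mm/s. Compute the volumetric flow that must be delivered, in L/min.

Q ≈ 2220 L/min

Rod-side annular area A_ann = π/4 × (346² − 167²) = 72120 mm^2
Q = A × v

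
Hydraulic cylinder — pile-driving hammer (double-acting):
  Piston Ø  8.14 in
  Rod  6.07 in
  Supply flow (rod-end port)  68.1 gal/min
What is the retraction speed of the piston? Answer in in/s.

Rod-side annular area A_ann = π/4 × (8.14² − 6.07²) = 23.10 in^2
Flow into the rod-end port fills the annular volume.
v = Q / A

v ≈ 11.3 in/s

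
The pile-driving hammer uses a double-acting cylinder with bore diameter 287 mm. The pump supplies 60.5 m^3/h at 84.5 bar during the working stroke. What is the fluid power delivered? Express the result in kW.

Hydraulic power = P × Q

W ≈ 142 kW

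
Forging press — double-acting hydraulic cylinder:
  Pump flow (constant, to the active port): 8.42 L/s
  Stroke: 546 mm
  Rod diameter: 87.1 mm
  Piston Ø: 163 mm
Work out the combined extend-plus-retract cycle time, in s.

Cap-side area A_cap = π/4 × (163 mm)² = 20870 mm^2
Rod-side annular area A_ann = π/4 × (163² − 87.1²) = 14910 mm^2
t_ext = A_cap·L/Q = 1.353 s
t_ret = A_ann·L/Q = 0.9668 s
t_cycle = t_ext + t_ret

t ≈ 2.32 s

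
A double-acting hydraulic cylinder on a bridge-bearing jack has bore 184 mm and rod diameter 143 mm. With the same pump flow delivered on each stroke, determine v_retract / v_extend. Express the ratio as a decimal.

Cap-side area A_cap = π/4 × (184 mm)² = 26590 mm^2
Rod-side annular area A_ann = π/4 × (184² − 143²) = 10530 mm^2
For equal Q, v ∝ 1/A, so v_ret/v_ext = A_cap/A_ann.

v_ret/v_ext ≈ 2.53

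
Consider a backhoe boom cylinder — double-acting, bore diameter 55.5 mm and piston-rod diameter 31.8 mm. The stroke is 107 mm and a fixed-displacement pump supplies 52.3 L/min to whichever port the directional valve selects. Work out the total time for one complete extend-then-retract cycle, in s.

t ≈ 0.496 s

Cap-side area A_cap = π/4 × (55.5 mm)² = 2419 mm^2
Rod-side annular area A_ann = π/4 × (55.5² − 31.8²) = 1625 mm^2
t_ext = A_cap·L/Q = 0.2970 s
t_ret = A_ann·L/Q = 0.1995 s
t_cycle = t_ext + t_ret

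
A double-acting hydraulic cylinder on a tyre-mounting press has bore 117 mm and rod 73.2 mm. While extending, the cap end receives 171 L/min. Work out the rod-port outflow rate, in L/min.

Cap-side area A_cap = π/4 × (117 mm)² = 10750 mm^2
Rod-side annular area A_ann = π/4 × (117² − 73.2²) = 6543 mm^2
Piston speed v = Q_in/A_cap; rod-end outflow Q_out = v × A_ann = Q_in × A_ann/A_cap.

Q_out ≈ 104 L/min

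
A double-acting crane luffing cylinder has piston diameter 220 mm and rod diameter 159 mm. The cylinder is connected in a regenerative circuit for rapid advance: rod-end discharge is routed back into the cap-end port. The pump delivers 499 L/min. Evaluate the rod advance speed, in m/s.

v ≈ 0.419 m/s

In regeneration the rod-end outflow joins the pump flow into the cap end, so the net volume the pump must supply per unit advance equals the rod cross-section area.
Rod cross-section A_rod = π/4 × (159 mm)² = 19860 mm^2
v = Q_pump / A_rod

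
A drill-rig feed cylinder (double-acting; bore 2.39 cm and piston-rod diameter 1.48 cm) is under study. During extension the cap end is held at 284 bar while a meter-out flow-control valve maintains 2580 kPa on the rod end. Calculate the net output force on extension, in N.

Cap-side area A_cap = π/4 × (2.39 cm)² = 4.486 cm^2
Rod-side annular area A_ann = π/4 × (2.39² − 1.48²) = 2.766 cm^2
Net thrust = P_cap·A_cap − P_rod·A_ann = 12740 N − 713.6 N

F ≈ 12000 N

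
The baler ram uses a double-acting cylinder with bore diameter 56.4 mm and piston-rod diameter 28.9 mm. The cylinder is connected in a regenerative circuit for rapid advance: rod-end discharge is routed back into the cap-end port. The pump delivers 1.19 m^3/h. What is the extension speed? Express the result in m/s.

v ≈ 0.504 m/s

In regeneration the rod-end outflow joins the pump flow into the cap end, so the net volume the pump must supply per unit advance equals the rod cross-section area.
Rod cross-section A_rod = π/4 × (28.9 mm)² = 656.0 mm^2
v = Q_pump / A_rod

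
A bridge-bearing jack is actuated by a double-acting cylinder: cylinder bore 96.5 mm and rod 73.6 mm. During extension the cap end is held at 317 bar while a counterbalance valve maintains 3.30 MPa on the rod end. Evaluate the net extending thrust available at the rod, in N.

F ≈ 2.22e5 N

Cap-side area A_cap = π/4 × (96.5 mm)² = 7314 mm^2
Rod-side annular area A_ann = π/4 × (96.5² − 73.6²) = 3059 mm^2
Net thrust = P_cap·A_cap − P_rod·A_ann = 2.318e5 N − 10100 N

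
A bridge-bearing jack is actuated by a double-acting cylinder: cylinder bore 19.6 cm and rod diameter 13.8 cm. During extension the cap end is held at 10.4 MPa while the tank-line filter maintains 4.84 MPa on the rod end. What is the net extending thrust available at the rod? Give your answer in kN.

Cap-side area A_cap = π/4 × (19.6 cm)² = 301.7 cm^2
Rod-side annular area A_ann = π/4 × (19.6² − 13.8²) = 152.1 cm^2
Net thrust = P_cap·A_cap − P_rod·A_ann = 313.8 kN − 73.64 kN

F ≈ 240 kN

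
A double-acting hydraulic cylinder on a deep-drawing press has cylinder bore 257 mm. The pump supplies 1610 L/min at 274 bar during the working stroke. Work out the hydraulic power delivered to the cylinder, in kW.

Hydraulic power = P × Q

W ≈ 735 kW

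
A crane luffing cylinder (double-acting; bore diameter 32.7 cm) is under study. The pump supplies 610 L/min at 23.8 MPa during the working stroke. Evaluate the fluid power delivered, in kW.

Hydraulic power = P × Q

W ≈ 242 kW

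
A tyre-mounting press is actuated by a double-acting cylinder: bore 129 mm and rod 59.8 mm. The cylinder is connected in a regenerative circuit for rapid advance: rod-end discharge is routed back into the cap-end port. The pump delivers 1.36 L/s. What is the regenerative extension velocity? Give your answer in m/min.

In regeneration the rod-end outflow joins the pump flow into the cap end, so the net volume the pump must supply per unit advance equals the rod cross-section area.
Rod cross-section A_rod = π/4 × (59.8 mm)² = 2809 mm^2
v = Q_pump / A_rod

v ≈ 29.1 m/min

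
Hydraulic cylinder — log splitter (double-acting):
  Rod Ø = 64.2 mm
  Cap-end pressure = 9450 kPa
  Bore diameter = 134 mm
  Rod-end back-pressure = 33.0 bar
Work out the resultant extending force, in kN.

Cap-side area A_cap = π/4 × (134 mm)² = 14100 mm^2
Rod-side annular area A_ann = π/4 × (134² − 64.2²) = 10870 mm^2
Net thrust = P_cap·A_cap − P_rod·A_ann = 133.3 kN − 35.86 kN

F ≈ 97.4 kN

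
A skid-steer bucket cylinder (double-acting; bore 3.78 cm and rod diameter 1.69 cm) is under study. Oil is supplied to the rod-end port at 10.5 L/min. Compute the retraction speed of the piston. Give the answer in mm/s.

Rod-side annular area A_ann = π/4 × (3.78² − 1.69²) = 8.979 cm^2
Flow into the rod-end port fills the annular volume.
v = Q / A

v ≈ 195 mm/s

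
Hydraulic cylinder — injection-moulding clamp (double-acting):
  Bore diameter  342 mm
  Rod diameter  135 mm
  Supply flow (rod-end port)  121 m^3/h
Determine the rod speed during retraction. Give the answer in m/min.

Rod-side annular area A_ann = π/4 × (342² − 135²) = 77550 mm^2
Flow into the rod-end port fills the annular volume.
v = Q / A

v ≈ 26.0 m/min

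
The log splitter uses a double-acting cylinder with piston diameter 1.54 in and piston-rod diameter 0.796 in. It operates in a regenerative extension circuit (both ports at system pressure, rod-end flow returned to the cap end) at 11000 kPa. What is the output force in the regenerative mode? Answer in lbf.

With equal pressure on both faces, forces on the annular region cancel; the net push is pressure × rod cross-section.
Rod cross-section A_rod = π/4 × (0.796 in)² = 0.4976 in^2
F = P × A_rod

F ≈ 794 lbf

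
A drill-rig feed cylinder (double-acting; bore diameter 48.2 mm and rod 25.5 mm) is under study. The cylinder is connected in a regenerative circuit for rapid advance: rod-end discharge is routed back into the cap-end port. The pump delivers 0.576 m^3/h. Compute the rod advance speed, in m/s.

In regeneration the rod-end outflow joins the pump flow into the cap end, so the net volume the pump must supply per unit advance equals the rod cross-section area.
Rod cross-section A_rod = π/4 × (25.5 mm)² = 510.7 mm^2
v = Q_pump / A_rod

v ≈ 0.313 m/s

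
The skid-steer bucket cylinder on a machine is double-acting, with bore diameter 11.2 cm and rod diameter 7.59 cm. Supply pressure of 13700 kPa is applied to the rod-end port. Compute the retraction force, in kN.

F ≈ 73.0 kN

Rod-side annular area A_ann = π/4 × (11.2² − 7.59²) = 53.28 cm^2
On retraction the pressure acts on the annular area (bore minus rod).
F = P × A_ann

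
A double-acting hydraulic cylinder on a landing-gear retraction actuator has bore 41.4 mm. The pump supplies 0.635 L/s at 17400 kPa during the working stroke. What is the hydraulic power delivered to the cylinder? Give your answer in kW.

W ≈ 11.0 kW

Hydraulic power = P × Q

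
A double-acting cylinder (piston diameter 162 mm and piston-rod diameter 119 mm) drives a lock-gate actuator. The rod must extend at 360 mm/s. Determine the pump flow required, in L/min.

Cap-side area A_cap = π/4 × (162 mm)² = 20610 mm^2
Q = A × v

Q ≈ 445 L/min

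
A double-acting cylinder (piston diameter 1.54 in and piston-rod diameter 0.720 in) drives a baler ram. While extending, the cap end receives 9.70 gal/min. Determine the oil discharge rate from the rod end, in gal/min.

Cap-side area A_cap = π/4 × (1.54 in)² = 1.863 in^2
Rod-side annular area A_ann = π/4 × (1.54² − 0.720²) = 1.455 in^2
Piston speed v = Q_in/A_cap; rod-end outflow Q_out = v × A_ann = Q_in × A_ann/A_cap.

Q_out ≈ 7.58 gal/min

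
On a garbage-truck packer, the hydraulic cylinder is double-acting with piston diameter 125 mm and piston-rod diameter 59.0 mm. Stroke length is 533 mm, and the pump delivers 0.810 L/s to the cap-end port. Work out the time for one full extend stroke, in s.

Cap-side area A_cap = π/4 × (125 mm)² = 12270 mm^2
Swept volume V = A × L; t = V / Q = A·L / Q

t ≈ 8.08 s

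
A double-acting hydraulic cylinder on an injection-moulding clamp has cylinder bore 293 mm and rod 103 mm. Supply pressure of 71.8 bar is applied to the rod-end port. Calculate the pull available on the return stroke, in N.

F ≈ 4.24e5 N

Rod-side annular area A_ann = π/4 × (293² − 103²) = 59090 mm^2
On retraction the pressure acts on the annular area (bore minus rod).
F = P × A_ann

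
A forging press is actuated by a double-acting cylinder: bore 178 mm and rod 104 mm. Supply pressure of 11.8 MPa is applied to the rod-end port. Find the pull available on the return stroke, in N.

Rod-side annular area A_ann = π/4 × (178² − 104²) = 16390 mm^2
On retraction the pressure acts on the annular area (bore minus rod).
F = P × A_ann

F ≈ 1.93e5 N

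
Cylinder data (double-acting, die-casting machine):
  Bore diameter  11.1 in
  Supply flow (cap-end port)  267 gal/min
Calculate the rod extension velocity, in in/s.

Cap-side area A_cap = π/4 × (11.1 in)² = 96.77 in^2
v = Q / A

v ≈ 10.6 in/s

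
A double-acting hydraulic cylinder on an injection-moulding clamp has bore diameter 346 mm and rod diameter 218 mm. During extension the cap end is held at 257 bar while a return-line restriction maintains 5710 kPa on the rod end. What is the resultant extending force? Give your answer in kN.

Cap-side area A_cap = π/4 × (346 mm)² = 94020 mm^2
Rod-side annular area A_ann = π/4 × (346² − 218²) = 56700 mm^2
Net thrust = P_cap·A_cap − P_rod·A_ann = 2416 kN − 323.8 kN

F ≈ 2090 kN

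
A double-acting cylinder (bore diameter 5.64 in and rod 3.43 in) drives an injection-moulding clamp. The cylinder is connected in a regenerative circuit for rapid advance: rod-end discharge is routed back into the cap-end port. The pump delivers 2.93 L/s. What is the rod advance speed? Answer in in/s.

v ≈ 19.4 in/s

In regeneration the rod-end outflow joins the pump flow into the cap end, so the net volume the pump must supply per unit advance equals the rod cross-section area.
Rod cross-section A_rod = π/4 × (3.43 in)² = 9.240 in^2
v = Q_pump / A_rod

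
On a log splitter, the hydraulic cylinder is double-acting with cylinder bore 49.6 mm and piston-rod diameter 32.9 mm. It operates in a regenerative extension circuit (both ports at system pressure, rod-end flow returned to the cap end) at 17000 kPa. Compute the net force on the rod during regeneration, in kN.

F ≈ 14.5 kN

With equal pressure on both faces, forces on the annular region cancel; the net push is pressure × rod cross-section.
Rod cross-section A_rod = π/4 × (32.9 mm)² = 850.1 mm^2
F = P × A_rod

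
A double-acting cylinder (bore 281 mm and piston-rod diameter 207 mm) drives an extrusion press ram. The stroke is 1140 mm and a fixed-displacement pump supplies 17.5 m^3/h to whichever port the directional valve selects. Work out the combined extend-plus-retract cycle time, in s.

Cap-side area A_cap = π/4 × (281 mm)² = 62020 mm^2
Rod-side annular area A_ann = π/4 × (281² − 207²) = 28360 mm^2
t_ext = A_cap·L/Q = 14.54 s
t_ret = A_ann·L/Q = 6.651 s
t_cycle = t_ext + t_ret

t ≈ 21.2 s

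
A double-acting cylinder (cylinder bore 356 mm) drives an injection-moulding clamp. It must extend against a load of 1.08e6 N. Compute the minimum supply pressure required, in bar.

Cap-side area A_cap = π/4 × (356 mm)² = 99540 mm^2
P = F / A = 1.08e6 N / A

P ≈ 109 bar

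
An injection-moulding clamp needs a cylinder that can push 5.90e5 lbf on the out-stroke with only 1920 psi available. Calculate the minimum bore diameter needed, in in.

Extension force acts on the full piston face: F = P × (π/4)D².
D = √(4F / (πP)) = √(4 × 5.90e5 lbf / (π × 1920 psi))

D ≈ 19.8 in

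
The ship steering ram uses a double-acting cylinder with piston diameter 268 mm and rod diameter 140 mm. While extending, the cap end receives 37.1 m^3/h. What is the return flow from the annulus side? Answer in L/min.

Q_out ≈ 450 L/min

Cap-side area A_cap = π/4 × (268 mm)² = 56410 mm^2
Rod-side annular area A_ann = π/4 × (268² − 140²) = 41020 mm^2
Piston speed v = Q_in/A_cap; rod-end outflow Q_out = v × A_ann = Q_in × A_ann/A_cap.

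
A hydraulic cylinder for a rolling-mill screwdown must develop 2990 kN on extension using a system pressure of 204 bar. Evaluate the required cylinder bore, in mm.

D ≈ 432 mm

Extension force acts on the full piston face: F = P × (π/4)D².
D = √(4F / (πP)) = √(4 × 2990 kN / (π × 204 bar))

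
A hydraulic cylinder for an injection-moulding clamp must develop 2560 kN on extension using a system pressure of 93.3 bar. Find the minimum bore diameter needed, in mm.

D ≈ 591 mm

Extension force acts on the full piston face: F = P × (π/4)D².
D = √(4F / (πP)) = √(4 × 2560 kN / (π × 93.3 bar))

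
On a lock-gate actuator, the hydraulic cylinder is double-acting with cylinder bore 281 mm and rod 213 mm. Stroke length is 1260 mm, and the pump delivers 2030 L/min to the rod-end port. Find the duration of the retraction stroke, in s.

Rod-side annular area A_ann = π/4 × (281² − 213²) = 26380 mm^2
Swept volume V = A × L; t = V / Q = A·L / Q

t ≈ 0.983 s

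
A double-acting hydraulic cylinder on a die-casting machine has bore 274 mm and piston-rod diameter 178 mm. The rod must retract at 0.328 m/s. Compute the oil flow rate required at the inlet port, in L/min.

Q ≈ 671 L/min

Rod-side annular area A_ann = π/4 × (274² − 178²) = 34080 mm^2
Q = A × v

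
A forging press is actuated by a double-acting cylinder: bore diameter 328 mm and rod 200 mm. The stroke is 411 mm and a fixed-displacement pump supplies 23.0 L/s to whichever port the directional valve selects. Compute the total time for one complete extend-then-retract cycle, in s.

t ≈ 2.46 s

Cap-side area A_cap = π/4 × (328 mm)² = 84500 mm^2
Rod-side annular area A_ann = π/4 × (328² − 200²) = 53080 mm^2
t_ext = A_cap·L/Q = 1.510 s
t_ret = A_ann·L/Q = 0.9485 s
t_cycle = t_ext + t_ret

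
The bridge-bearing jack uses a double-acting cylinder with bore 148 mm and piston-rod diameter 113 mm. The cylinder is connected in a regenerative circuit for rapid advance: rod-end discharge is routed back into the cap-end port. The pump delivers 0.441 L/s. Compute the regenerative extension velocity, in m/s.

v ≈ 0.0440 m/s

In regeneration the rod-end outflow joins the pump flow into the cap end, so the net volume the pump must supply per unit advance equals the rod cross-section area.
Rod cross-section A_rod = π/4 × (113 mm)² = 10030 mm^2
v = Q_pump / A_rod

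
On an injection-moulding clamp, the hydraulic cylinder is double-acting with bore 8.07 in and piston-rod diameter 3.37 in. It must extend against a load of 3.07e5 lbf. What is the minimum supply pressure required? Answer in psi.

Cap-side area A_cap = π/4 × (8.07 in)² = 51.15 in^2
P = F / A = 3.07e5 lbf / A

P ≈ 6000 psi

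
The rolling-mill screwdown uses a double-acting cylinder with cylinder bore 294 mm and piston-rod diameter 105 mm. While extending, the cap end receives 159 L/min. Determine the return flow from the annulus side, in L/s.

Q_out ≈ 2.31 L/s

Cap-side area A_cap = π/4 × (294 mm)² = 67890 mm^2
Rod-side annular area A_ann = π/4 × (294² − 105²) = 59230 mm^2
Piston speed v = Q_in/A_cap; rod-end outflow Q_out = v × A_ann = Q_in × A_ann/A_cap.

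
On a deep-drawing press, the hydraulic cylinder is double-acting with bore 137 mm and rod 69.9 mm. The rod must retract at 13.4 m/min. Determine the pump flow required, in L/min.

Rod-side annular area A_ann = π/4 × (137² − 69.9²) = 10900 mm^2
Q = A × v

Q ≈ 146 L/min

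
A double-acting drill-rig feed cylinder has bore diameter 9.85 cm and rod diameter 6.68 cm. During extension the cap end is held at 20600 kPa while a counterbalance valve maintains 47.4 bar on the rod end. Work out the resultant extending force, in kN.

F ≈ 137 kN

Cap-side area A_cap = π/4 × (9.85 cm)² = 76.20 cm^2
Rod-side annular area A_ann = π/4 × (9.85² − 6.68²) = 41.15 cm^2
Net thrust = P_cap·A_cap − P_rod·A_ann = 157.0 kN − 19.51 kN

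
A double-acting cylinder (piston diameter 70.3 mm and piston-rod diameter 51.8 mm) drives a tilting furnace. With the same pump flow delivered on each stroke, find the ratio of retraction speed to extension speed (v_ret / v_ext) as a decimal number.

v_ret/v_ext ≈ 2.19

Cap-side area A_cap = π/4 × (70.3 mm)² = 3882 mm^2
Rod-side annular area A_ann = π/4 × (70.3² − 51.8²) = 1774 mm^2
For equal Q, v ∝ 1/A, so v_ret/v_ext = A_cap/A_ann.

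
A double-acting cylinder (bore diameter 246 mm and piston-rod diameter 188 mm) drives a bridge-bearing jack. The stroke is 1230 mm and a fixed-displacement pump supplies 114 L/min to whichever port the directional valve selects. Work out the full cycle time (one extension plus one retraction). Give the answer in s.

Cap-side area A_cap = π/4 × (246 mm)² = 47530 mm^2
Rod-side annular area A_ann = π/4 × (246² − 188²) = 19770 mm^2
t_ext = A_cap·L/Q = 30.77 s
t_ret = A_ann·L/Q = 12.80 s
t_cycle = t_ext + t_ret

t ≈ 43.6 s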